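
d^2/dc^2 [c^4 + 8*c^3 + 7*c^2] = 12*c^2 + 48*c + 14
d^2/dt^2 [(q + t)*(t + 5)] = 2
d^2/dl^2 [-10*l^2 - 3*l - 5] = -20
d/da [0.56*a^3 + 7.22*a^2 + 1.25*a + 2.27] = 1.68*a^2 + 14.44*a + 1.25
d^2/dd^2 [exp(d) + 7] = exp(d)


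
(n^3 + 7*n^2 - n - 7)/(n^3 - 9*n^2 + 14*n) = (n^3 + 7*n^2 - n - 7)/(n*(n^2 - 9*n + 14))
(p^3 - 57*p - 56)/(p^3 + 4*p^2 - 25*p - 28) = (p - 8)/(p - 4)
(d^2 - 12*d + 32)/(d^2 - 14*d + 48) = (d - 4)/(d - 6)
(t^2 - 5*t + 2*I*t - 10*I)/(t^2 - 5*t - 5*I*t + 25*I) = (t + 2*I)/(t - 5*I)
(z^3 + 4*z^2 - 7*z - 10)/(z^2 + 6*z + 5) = z - 2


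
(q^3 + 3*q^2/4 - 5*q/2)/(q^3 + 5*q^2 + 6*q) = (q - 5/4)/(q + 3)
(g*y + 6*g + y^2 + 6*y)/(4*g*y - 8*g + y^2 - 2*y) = (g*y + 6*g + y^2 + 6*y)/(4*g*y - 8*g + y^2 - 2*y)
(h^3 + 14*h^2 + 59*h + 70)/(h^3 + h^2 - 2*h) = (h^2 + 12*h + 35)/(h*(h - 1))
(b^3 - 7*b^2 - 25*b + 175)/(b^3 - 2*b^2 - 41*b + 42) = (b^2 - 25)/(b^2 + 5*b - 6)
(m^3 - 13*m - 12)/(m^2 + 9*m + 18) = (m^2 - 3*m - 4)/(m + 6)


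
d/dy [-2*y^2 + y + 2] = 1 - 4*y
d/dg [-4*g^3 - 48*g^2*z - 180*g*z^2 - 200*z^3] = -12*g^2 - 96*g*z - 180*z^2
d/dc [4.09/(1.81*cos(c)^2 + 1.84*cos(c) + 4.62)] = (14.8058*cos(c) + 7.5256)*sin(c)/(1.81*cos(c)^2 + 1.84*cos(c) + 4.62)^2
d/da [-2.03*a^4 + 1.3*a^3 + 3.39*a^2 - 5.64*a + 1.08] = -8.12*a^3 + 3.9*a^2 + 6.78*a - 5.64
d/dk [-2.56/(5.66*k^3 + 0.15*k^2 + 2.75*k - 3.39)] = (43.4688*k^2 + 0.768*k + 7.04)/(5.66*k^3 + 0.15*k^2 + 2.75*k - 3.39)^2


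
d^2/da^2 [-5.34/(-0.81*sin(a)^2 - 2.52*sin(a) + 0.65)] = (-14.014296*sin(a)^4 - 32.700024*sin(a)^3 - 24.135732*sin(a)^2 + 56.653128*sin(a) + 73.445292)/(0.81*sin(a)^2 + 2.52*sin(a) - 0.65)^3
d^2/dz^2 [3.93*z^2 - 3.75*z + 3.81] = 7.86000000000000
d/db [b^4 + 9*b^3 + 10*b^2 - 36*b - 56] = 4*b^3 + 27*b^2 + 20*b - 36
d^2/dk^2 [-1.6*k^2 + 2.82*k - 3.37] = -3.20000000000000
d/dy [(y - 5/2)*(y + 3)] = 2*y + 1/2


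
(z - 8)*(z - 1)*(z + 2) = z^3 - 7*z^2 - 10*z + 16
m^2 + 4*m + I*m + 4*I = (m + 4)*(m + I)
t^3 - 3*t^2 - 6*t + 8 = (t - 4)*(t - 1)*(t + 2)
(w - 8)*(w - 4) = w^2 - 12*w + 32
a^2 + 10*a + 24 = (a + 4)*(a + 6)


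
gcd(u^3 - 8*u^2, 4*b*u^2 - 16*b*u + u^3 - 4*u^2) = u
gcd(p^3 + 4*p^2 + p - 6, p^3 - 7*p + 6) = p^2 + 2*p - 3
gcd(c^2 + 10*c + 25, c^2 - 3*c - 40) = c + 5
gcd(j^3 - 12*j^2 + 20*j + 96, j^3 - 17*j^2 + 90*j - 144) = j^2 - 14*j + 48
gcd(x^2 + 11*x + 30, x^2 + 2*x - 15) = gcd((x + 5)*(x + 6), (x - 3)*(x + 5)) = x + 5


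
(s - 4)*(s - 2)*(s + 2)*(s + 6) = s^4 + 2*s^3 - 28*s^2 - 8*s + 96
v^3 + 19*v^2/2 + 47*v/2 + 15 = (v + 1)*(v + 5/2)*(v + 6)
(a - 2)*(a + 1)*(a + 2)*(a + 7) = a^4 + 8*a^3 + 3*a^2 - 32*a - 28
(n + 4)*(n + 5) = n^2 + 9*n + 20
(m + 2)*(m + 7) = m^2 + 9*m + 14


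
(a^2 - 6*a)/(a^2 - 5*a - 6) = a/(a + 1)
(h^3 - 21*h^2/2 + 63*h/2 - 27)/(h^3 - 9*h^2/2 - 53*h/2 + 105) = (2*h^2 - 9*h + 9)/(2*h^2 + 3*h - 35)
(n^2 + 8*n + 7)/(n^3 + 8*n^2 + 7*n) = 1/n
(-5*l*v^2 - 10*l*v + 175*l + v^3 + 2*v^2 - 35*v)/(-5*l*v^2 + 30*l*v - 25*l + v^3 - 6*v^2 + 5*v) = (v + 7)/(v - 1)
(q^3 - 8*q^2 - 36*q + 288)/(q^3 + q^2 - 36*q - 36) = (q - 8)/(q + 1)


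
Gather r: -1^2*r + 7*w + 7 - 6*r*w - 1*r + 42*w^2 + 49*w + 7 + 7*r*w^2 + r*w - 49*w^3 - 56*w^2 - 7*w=r*(7*w^2 - 5*w - 2) - 49*w^3 - 14*w^2 + 49*w + 14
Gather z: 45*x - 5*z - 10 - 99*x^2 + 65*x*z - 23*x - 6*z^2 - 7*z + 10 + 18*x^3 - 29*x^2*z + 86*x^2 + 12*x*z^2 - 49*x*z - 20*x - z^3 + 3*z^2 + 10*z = 18*x^3 - 13*x^2 + 2*x - z^3 + z^2*(12*x - 3) + z*(-29*x^2 + 16*x - 2)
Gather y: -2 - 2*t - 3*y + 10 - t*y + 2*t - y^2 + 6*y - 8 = -y^2 + y*(3 - t)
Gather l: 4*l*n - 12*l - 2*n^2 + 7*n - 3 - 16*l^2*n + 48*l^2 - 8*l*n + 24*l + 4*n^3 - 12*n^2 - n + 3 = l^2*(48 - 16*n) + l*(12 - 4*n) + 4*n^3 - 14*n^2 + 6*n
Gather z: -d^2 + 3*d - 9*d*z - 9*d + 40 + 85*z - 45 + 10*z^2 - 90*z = -d^2 - 6*d + 10*z^2 + z*(-9*d - 5) - 5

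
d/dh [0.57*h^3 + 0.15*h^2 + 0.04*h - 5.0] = 1.71*h^2 + 0.3*h + 0.04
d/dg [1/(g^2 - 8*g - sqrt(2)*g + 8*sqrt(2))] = (-2*g + sqrt(2) + 8)/(g^2 - 8*g - sqrt(2)*g + 8*sqrt(2))^2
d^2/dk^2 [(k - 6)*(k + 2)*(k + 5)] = 6*k + 2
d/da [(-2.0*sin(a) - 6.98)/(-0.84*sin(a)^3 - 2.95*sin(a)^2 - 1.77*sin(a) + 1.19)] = (-43.702*sin(a) + 0.84*sin(3*a) + 11.7448*cos(2*a) - 26.4794)*cos(a)/(0.84*sin(a)^3 + 2.95*sin(a)^2 + 1.77*sin(a) - 1.19)^2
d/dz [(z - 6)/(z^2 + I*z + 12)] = (z^2 + I*z - (z - 6)*(2*z + I) + 12)/(z^2 + I*z + 12)^2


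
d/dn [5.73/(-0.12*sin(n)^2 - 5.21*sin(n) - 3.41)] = (1.3752*sin(n) + 29.8533)*cos(n)/(0.12*sin(n)^2 + 5.21*sin(n) + 3.41)^2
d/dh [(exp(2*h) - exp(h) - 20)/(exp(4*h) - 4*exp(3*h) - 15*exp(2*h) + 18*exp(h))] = (-2*exp(5*h) + 7*exp(4*h) + 72*exp(3*h) - 237*exp(2*h) - 600*exp(h) + 360)*exp(-h)/(exp(6*h) - 8*exp(5*h) - 14*exp(4*h) + 156*exp(3*h) + 81*exp(2*h) - 540*exp(h) + 324)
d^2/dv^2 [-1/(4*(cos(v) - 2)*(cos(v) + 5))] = (4*sin(v)^4 - 51*sin(v)^2 + 75*cos(v)/4 + 9*cos(3*v)/4 + 9)/(4*(cos(v) - 2)^3*(cos(v) + 5)^3)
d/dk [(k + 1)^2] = 2*k + 2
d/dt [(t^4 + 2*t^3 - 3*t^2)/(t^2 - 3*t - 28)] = t*(2*t^4 - 7*t^3 - 124*t^2 - 159*t + 168)/(t^4 - 6*t^3 - 47*t^2 + 168*t + 784)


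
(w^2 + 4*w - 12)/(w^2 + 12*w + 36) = (w - 2)/(w + 6)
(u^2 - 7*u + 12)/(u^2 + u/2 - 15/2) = 2*(u^2 - 7*u + 12)/(2*u^2 + u - 15)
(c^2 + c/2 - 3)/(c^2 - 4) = (c - 3/2)/(c - 2)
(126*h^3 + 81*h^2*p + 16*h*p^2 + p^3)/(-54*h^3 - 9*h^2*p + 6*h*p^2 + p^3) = (7*h + p)/(-3*h + p)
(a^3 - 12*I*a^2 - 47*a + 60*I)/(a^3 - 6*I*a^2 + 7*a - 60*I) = (a - 3*I)/(a + 3*I)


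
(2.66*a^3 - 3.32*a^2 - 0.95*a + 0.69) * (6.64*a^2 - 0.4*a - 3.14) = 17.6624*a^5 - 23.1088*a^4 - 13.3324*a^3 + 15.3864*a^2 + 2.707*a - 2.1666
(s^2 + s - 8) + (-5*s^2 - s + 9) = 1 - 4*s^2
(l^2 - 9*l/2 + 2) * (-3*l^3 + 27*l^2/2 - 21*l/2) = -3*l^5 + 27*l^4 - 309*l^3/4 + 297*l^2/4 - 21*l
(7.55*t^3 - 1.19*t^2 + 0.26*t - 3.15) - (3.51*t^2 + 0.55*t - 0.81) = 7.55*t^3 - 4.7*t^2 - 0.29*t - 2.34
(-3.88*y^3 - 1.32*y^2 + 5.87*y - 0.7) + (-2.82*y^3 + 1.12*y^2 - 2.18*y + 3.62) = -6.7*y^3 - 0.2*y^2 + 3.69*y + 2.92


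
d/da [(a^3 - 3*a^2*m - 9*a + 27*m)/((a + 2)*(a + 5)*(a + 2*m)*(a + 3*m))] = (3*(a + 2)*(a + 5)*(a + 2*m)*(a + 3*m)*(a^2 - 2*a*m - 3) + (a + 2)*(a + 5)*(a + 2*m)*(-a^3 + 3*a^2*m + 9*a - 27*m) + (a + 2)*(a + 5)*(a + 3*m)*(-a^3 + 3*a^2*m + 9*a - 27*m) + (a + 2)*(a + 2*m)*(a + 3*m)*(-a^3 + 3*a^2*m + 9*a - 27*m) + (a + 5)*(a + 2*m)*(a + 3*m)*(-a^3 + 3*a^2*m + 9*a - 27*m))/((a + 2)^2*(a + 5)^2*(a + 2*m)^2*(a + 3*m)^2)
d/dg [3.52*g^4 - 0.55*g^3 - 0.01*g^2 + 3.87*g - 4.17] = 14.08*g^3 - 1.65*g^2 - 0.02*g + 3.87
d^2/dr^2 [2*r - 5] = 0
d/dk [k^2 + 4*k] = 2*k + 4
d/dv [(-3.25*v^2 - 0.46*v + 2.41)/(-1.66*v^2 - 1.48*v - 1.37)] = (4.0464*v^2 + 16.9062*v + 4.197)/(2.7556*v^4 + 4.9136*v^3 + 6.7388*v^2 + 4.0552*v + 1.8769)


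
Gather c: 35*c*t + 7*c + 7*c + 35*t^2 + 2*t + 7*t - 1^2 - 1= c*(35*t + 14) + 35*t^2 + 9*t - 2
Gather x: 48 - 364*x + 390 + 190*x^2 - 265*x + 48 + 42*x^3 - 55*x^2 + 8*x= 42*x^3 + 135*x^2 - 621*x + 486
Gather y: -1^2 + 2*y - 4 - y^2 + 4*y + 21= -y^2 + 6*y + 16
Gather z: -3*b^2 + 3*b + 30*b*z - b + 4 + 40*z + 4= -3*b^2 + 2*b + z*(30*b + 40) + 8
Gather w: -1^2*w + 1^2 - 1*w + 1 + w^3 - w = w^3 - 3*w + 2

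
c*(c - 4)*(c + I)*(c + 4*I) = c^4 - 4*c^3 + 5*I*c^3 - 4*c^2 - 20*I*c^2 + 16*c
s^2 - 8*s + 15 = (s - 5)*(s - 3)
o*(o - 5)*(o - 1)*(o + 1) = o^4 - 5*o^3 - o^2 + 5*o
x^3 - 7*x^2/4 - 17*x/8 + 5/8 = (x - 5/2)*(x - 1/4)*(x + 1)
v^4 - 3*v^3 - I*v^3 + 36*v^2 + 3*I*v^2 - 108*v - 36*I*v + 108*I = (v - 3)*(v - 6*I)*(v - I)*(v + 6*I)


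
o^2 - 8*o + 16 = (o - 4)^2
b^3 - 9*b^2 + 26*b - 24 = (b - 4)*(b - 3)*(b - 2)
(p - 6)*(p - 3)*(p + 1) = p^3 - 8*p^2 + 9*p + 18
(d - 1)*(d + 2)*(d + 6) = d^3 + 7*d^2 + 4*d - 12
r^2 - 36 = (r - 6)*(r + 6)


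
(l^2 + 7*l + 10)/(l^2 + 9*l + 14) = (l + 5)/(l + 7)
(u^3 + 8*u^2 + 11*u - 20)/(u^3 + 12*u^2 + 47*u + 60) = (u - 1)/(u + 3)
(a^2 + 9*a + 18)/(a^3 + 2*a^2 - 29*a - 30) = (a + 3)/(a^2 - 4*a - 5)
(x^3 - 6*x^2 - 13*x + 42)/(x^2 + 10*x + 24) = (x^3 - 6*x^2 - 13*x + 42)/(x^2 + 10*x + 24)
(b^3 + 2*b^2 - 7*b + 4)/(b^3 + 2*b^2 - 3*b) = (b^2 + 3*b - 4)/(b*(b + 3))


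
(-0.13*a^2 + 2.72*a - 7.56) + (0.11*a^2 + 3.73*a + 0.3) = -0.02*a^2 + 6.45*a - 7.26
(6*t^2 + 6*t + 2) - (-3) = 6*t^2 + 6*t + 5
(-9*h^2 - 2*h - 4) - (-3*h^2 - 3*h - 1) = -6*h^2 + h - 3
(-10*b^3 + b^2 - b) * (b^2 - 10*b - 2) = -10*b^5 + 101*b^4 + 9*b^3 + 8*b^2 + 2*b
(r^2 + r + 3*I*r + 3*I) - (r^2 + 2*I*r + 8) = r + I*r - 8 + 3*I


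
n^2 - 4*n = n*(n - 4)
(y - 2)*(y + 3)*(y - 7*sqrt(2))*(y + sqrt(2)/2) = y^4 - 13*sqrt(2)*y^3/2 + y^3 - 13*y^2 - 13*sqrt(2)*y^2/2 - 7*y + 39*sqrt(2)*y + 42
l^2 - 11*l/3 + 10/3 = (l - 2)*(l - 5/3)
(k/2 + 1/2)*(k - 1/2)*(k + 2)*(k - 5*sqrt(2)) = k^4/2 - 5*sqrt(2)*k^3/2 + 5*k^3/4 - 25*sqrt(2)*k^2/4 + k^2/4 - 5*sqrt(2)*k/4 - k/2 + 5*sqrt(2)/2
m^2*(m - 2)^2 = m^4 - 4*m^3 + 4*m^2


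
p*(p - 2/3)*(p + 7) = p^3 + 19*p^2/3 - 14*p/3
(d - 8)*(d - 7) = d^2 - 15*d + 56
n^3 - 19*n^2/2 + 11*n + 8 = (n - 8)*(n - 2)*(n + 1/2)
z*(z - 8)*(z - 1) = z^3 - 9*z^2 + 8*z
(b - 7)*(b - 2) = b^2 - 9*b + 14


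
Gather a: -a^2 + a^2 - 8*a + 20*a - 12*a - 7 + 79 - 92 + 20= 0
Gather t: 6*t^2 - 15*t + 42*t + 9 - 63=6*t^2 + 27*t - 54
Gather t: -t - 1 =-t - 1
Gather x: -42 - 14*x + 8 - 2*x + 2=-16*x - 32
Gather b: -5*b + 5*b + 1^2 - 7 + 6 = 0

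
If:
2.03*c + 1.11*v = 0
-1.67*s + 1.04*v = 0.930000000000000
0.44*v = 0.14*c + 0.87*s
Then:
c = -10.49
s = 11.39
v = 19.19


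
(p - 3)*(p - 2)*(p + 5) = p^3 - 19*p + 30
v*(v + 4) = v^2 + 4*v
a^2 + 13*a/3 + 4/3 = (a + 1/3)*(a + 4)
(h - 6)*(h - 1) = h^2 - 7*h + 6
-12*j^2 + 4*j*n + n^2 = (-2*j + n)*(6*j + n)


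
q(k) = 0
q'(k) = 0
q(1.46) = 0.00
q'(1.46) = 0.00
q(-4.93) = 0.00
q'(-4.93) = 0.00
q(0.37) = 0.00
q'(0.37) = 0.00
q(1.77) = 0.00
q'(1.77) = 0.00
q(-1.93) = 0.00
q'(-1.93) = 0.00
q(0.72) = 0.00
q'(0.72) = 0.00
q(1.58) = 0.00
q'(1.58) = 0.00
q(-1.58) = 0.00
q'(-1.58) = 0.00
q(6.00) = 0.00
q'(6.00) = 0.00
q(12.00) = 0.00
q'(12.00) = 0.00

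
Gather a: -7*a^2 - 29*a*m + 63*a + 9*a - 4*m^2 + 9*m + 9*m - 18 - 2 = -7*a^2 + a*(72 - 29*m) - 4*m^2 + 18*m - 20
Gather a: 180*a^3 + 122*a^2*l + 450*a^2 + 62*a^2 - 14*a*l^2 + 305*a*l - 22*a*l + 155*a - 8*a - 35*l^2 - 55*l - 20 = 180*a^3 + a^2*(122*l + 512) + a*(-14*l^2 + 283*l + 147) - 35*l^2 - 55*l - 20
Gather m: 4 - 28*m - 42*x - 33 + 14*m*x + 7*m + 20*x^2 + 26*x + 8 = m*(14*x - 21) + 20*x^2 - 16*x - 21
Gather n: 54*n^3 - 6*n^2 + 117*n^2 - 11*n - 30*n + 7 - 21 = 54*n^3 + 111*n^2 - 41*n - 14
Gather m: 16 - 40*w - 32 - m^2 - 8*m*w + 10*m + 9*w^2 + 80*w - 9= -m^2 + m*(10 - 8*w) + 9*w^2 + 40*w - 25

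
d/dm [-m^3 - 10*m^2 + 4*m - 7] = -3*m^2 - 20*m + 4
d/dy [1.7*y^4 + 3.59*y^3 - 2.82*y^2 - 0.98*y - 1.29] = 6.8*y^3 + 10.77*y^2 - 5.64*y - 0.98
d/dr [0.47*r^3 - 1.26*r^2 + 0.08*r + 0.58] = 1.41*r^2 - 2.52*r + 0.08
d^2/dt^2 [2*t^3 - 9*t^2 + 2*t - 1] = 12*t - 18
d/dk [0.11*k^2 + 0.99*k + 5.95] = 0.22*k + 0.99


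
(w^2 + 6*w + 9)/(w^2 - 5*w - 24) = (w + 3)/(w - 8)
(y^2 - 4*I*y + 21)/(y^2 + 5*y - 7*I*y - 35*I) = (y + 3*I)/(y + 5)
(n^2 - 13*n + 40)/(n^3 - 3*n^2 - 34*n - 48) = (n - 5)/(n^2 + 5*n + 6)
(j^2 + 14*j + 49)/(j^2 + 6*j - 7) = (j + 7)/(j - 1)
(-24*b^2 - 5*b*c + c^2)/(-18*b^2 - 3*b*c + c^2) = (8*b - c)/(6*b - c)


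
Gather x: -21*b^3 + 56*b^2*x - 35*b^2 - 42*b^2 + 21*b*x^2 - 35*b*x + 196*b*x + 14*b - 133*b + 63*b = -21*b^3 - 77*b^2 + 21*b*x^2 - 56*b + x*(56*b^2 + 161*b)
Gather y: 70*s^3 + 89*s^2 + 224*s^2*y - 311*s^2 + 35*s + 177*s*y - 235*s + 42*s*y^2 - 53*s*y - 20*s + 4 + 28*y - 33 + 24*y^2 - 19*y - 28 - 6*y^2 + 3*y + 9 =70*s^3 - 222*s^2 - 220*s + y^2*(42*s + 18) + y*(224*s^2 + 124*s + 12) - 48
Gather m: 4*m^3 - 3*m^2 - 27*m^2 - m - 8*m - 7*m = 4*m^3 - 30*m^2 - 16*m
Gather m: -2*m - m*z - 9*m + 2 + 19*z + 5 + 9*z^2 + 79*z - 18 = m*(-z - 11) + 9*z^2 + 98*z - 11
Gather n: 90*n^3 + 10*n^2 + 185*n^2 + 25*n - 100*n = 90*n^3 + 195*n^2 - 75*n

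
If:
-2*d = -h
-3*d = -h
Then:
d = 0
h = 0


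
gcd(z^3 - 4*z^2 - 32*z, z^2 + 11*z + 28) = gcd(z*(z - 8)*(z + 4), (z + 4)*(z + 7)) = z + 4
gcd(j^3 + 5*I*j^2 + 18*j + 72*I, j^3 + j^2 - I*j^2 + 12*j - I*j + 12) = j^2 - I*j + 12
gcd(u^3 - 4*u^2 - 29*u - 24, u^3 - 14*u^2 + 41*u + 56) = u^2 - 7*u - 8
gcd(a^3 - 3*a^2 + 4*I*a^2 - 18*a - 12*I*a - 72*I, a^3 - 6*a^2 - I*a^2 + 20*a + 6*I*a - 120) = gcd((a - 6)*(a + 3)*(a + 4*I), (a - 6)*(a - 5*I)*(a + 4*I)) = a^2 + a*(-6 + 4*I) - 24*I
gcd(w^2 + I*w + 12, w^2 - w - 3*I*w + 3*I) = w - 3*I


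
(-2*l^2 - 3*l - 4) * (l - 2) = -2*l^3 + l^2 + 2*l + 8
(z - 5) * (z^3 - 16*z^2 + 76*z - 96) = z^4 - 21*z^3 + 156*z^2 - 476*z + 480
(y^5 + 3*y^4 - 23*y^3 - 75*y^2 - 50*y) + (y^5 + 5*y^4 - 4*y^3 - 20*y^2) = 2*y^5 + 8*y^4 - 27*y^3 - 95*y^2 - 50*y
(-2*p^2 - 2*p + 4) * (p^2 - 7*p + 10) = -2*p^4 + 12*p^3 - 2*p^2 - 48*p + 40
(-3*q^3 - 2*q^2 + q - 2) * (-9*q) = 27*q^4 + 18*q^3 - 9*q^2 + 18*q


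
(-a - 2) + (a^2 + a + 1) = a^2 - 1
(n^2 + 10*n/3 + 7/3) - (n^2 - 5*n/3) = 5*n + 7/3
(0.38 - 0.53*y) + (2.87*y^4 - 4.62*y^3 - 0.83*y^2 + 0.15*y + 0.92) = 2.87*y^4 - 4.62*y^3 - 0.83*y^2 - 0.38*y + 1.3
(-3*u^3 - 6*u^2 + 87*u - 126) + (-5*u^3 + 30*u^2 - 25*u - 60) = -8*u^3 + 24*u^2 + 62*u - 186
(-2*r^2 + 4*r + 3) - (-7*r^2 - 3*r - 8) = 5*r^2 + 7*r + 11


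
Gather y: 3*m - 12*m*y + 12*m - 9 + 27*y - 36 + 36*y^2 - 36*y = 15*m + 36*y^2 + y*(-12*m - 9) - 45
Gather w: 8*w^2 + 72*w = 8*w^2 + 72*w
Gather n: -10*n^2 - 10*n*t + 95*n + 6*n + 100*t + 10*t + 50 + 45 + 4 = -10*n^2 + n*(101 - 10*t) + 110*t + 99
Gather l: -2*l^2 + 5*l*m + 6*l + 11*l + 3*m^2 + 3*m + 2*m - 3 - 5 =-2*l^2 + l*(5*m + 17) + 3*m^2 + 5*m - 8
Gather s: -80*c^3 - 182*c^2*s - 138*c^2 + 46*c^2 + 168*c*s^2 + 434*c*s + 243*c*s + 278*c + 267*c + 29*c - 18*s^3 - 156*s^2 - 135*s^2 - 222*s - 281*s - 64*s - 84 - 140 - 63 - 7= -80*c^3 - 92*c^2 + 574*c - 18*s^3 + s^2*(168*c - 291) + s*(-182*c^2 + 677*c - 567) - 294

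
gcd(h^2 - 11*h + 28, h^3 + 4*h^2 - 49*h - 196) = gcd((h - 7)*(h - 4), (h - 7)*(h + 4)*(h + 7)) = h - 7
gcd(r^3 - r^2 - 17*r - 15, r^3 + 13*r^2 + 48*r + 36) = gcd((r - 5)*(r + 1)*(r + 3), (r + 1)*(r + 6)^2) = r + 1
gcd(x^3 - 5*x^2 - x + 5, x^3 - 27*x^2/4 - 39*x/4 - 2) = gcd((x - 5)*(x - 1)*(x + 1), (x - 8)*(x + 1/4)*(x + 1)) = x + 1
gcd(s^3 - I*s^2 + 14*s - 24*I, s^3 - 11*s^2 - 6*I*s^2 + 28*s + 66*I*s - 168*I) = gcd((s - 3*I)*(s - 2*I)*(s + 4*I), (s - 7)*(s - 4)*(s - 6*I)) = 1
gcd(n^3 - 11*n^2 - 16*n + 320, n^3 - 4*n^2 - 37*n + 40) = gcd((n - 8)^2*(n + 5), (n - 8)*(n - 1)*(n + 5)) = n^2 - 3*n - 40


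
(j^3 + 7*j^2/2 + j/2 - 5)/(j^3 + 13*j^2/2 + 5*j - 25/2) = (j + 2)/(j + 5)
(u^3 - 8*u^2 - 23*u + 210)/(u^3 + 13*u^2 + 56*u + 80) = (u^2 - 13*u + 42)/(u^2 + 8*u + 16)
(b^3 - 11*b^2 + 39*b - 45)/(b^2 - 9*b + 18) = (b^2 - 8*b + 15)/(b - 6)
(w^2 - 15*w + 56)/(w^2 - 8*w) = (w - 7)/w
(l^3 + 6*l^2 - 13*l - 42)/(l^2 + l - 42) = (l^2 - l - 6)/(l - 6)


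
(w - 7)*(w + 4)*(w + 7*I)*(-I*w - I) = -I*w^4 + 7*w^3 + 2*I*w^3 - 14*w^2 + 31*I*w^2 - 217*w + 28*I*w - 196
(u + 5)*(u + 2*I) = u^2 + 5*u + 2*I*u + 10*I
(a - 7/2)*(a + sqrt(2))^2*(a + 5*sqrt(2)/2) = a^4 - 7*a^3/2 + 9*sqrt(2)*a^3/2 - 63*sqrt(2)*a^2/4 + 12*a^2 - 42*a + 5*sqrt(2)*a - 35*sqrt(2)/2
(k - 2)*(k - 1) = k^2 - 3*k + 2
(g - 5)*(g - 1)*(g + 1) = g^3 - 5*g^2 - g + 5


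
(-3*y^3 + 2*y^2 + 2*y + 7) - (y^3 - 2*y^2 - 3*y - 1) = -4*y^3 + 4*y^2 + 5*y + 8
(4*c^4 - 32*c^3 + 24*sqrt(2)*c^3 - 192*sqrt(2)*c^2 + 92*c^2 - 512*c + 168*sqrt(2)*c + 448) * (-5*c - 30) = -20*c^5 - 120*sqrt(2)*c^4 + 40*c^4 + 240*sqrt(2)*c^3 + 500*c^3 - 200*c^2 + 4920*sqrt(2)*c^2 - 5040*sqrt(2)*c + 13120*c - 13440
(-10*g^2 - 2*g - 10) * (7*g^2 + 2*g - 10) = -70*g^4 - 34*g^3 + 26*g^2 + 100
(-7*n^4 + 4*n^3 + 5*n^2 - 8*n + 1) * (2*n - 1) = -14*n^5 + 15*n^4 + 6*n^3 - 21*n^2 + 10*n - 1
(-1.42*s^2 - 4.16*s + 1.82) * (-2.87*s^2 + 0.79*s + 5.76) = 4.0754*s^4 + 10.8174*s^3 - 16.689*s^2 - 22.5238*s + 10.4832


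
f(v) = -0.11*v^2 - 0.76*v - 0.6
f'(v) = -0.22*v - 0.76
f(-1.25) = 0.18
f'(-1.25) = -0.48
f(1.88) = -2.42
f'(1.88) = -1.17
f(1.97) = -2.52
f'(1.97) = -1.19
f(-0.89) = -0.01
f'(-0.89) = -0.56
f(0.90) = -1.37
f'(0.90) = -0.96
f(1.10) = -1.57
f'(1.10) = -1.00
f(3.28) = -4.28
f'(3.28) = -1.48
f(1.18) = -1.65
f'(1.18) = -1.02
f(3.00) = -3.87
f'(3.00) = -1.42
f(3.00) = -3.87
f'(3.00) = -1.42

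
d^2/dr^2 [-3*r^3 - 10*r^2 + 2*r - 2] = -18*r - 20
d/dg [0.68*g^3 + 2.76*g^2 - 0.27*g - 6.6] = 2.04*g^2 + 5.52*g - 0.27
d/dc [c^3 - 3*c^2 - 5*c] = 3*c^2 - 6*c - 5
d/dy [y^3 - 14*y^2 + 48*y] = 3*y^2 - 28*y + 48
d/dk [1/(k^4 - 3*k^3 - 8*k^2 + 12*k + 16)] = (-4*k^3 + 9*k^2 + 16*k - 12)/(k^4 - 3*k^3 - 8*k^2 + 12*k + 16)^2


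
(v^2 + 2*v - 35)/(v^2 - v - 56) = (v - 5)/(v - 8)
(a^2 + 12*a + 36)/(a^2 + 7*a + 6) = (a + 6)/(a + 1)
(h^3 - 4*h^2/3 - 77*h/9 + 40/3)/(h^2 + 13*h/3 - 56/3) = (h^2 + 4*h/3 - 5)/(h + 7)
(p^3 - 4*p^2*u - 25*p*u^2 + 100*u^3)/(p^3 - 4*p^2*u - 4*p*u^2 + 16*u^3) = (p^2 - 25*u^2)/(p^2 - 4*u^2)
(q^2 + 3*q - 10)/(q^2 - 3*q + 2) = (q + 5)/(q - 1)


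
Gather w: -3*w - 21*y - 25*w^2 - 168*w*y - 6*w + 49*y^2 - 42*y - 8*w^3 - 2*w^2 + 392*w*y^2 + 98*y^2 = -8*w^3 - 27*w^2 + w*(392*y^2 - 168*y - 9) + 147*y^2 - 63*y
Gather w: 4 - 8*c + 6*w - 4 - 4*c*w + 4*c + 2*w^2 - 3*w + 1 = -4*c + 2*w^2 + w*(3 - 4*c) + 1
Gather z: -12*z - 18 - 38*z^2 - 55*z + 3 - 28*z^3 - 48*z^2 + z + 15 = -28*z^3 - 86*z^2 - 66*z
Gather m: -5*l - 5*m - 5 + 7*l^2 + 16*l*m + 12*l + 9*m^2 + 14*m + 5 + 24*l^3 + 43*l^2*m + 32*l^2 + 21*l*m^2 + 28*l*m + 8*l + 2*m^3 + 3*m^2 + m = 24*l^3 + 39*l^2 + 15*l + 2*m^3 + m^2*(21*l + 12) + m*(43*l^2 + 44*l + 10)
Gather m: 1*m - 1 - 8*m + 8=7 - 7*m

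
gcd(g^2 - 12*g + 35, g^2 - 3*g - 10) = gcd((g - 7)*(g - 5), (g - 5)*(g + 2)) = g - 5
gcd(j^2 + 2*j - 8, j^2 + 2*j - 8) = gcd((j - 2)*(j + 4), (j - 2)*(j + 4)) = j^2 + 2*j - 8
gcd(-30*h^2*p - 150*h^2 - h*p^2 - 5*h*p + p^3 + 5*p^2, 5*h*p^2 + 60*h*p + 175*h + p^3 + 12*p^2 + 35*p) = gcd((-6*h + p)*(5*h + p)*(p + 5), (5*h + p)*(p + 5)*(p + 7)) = 5*h*p + 25*h + p^2 + 5*p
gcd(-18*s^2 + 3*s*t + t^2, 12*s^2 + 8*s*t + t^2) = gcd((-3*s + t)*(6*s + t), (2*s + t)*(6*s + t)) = 6*s + t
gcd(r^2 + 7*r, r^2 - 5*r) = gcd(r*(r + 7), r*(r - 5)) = r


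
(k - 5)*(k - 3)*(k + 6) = k^3 - 2*k^2 - 33*k + 90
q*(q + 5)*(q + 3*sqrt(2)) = q^3 + 3*sqrt(2)*q^2 + 5*q^2 + 15*sqrt(2)*q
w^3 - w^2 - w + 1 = (w - 1)^2*(w + 1)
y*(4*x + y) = 4*x*y + y^2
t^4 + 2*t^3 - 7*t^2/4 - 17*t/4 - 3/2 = (t - 3/2)*(t + 1/2)*(t + 1)*(t + 2)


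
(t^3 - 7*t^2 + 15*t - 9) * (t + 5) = t^4 - 2*t^3 - 20*t^2 + 66*t - 45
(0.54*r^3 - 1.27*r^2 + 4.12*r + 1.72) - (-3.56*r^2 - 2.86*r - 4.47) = 0.54*r^3 + 2.29*r^2 + 6.98*r + 6.19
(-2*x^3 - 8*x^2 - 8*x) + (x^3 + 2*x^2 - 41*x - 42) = -x^3 - 6*x^2 - 49*x - 42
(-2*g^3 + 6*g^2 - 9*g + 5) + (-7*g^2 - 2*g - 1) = -2*g^3 - g^2 - 11*g + 4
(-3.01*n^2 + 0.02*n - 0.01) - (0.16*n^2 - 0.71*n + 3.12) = -3.17*n^2 + 0.73*n - 3.13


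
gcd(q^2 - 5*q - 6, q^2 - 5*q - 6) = q^2 - 5*q - 6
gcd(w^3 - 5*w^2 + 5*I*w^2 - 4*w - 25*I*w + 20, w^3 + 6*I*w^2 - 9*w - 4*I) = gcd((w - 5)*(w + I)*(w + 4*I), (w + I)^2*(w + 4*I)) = w^2 + 5*I*w - 4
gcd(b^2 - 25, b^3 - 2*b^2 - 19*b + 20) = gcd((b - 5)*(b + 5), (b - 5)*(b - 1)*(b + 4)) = b - 5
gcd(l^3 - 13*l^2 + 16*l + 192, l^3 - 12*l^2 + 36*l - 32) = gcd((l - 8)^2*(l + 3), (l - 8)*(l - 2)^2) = l - 8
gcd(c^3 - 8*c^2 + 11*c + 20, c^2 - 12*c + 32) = c - 4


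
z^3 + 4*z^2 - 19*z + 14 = (z - 2)*(z - 1)*(z + 7)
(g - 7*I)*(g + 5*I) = g^2 - 2*I*g + 35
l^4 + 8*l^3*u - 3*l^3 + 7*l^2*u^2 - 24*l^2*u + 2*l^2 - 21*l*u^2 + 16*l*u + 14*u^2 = (l - 2)*(l - 1)*(l + u)*(l + 7*u)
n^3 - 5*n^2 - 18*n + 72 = (n - 6)*(n - 3)*(n + 4)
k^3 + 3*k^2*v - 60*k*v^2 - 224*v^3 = (k - 8*v)*(k + 4*v)*(k + 7*v)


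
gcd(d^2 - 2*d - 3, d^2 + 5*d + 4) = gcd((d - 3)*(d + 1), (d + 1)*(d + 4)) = d + 1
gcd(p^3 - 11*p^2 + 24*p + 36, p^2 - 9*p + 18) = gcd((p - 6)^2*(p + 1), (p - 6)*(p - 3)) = p - 6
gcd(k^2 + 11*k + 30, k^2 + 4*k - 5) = k + 5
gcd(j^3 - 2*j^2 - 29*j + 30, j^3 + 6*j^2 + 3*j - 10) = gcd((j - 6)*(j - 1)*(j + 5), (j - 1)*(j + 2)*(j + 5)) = j^2 + 4*j - 5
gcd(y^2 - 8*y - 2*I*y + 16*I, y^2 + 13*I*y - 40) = 1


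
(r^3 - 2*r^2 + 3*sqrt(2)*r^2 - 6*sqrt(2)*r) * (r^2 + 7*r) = r^5 + 3*sqrt(2)*r^4 + 5*r^4 - 14*r^3 + 15*sqrt(2)*r^3 - 42*sqrt(2)*r^2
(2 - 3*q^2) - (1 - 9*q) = -3*q^2 + 9*q + 1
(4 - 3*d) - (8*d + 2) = 2 - 11*d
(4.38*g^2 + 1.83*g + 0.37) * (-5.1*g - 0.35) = -22.338*g^3 - 10.866*g^2 - 2.5275*g - 0.1295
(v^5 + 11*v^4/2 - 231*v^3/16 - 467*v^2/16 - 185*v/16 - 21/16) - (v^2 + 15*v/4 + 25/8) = v^5 + 11*v^4/2 - 231*v^3/16 - 483*v^2/16 - 245*v/16 - 71/16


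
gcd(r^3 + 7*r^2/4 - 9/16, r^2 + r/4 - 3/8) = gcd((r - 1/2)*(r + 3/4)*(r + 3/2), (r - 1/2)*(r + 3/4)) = r^2 + r/4 - 3/8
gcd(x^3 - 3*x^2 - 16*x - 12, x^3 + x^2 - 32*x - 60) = x^2 - 4*x - 12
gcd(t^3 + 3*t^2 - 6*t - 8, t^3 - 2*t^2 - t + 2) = t^2 - t - 2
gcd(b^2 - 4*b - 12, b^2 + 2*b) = b + 2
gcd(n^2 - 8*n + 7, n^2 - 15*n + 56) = n - 7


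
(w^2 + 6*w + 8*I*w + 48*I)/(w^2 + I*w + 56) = (w + 6)/(w - 7*I)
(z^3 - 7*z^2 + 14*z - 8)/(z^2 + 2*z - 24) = (z^2 - 3*z + 2)/(z + 6)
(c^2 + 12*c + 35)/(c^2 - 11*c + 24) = (c^2 + 12*c + 35)/(c^2 - 11*c + 24)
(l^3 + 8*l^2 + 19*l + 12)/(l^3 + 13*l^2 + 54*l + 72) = (l + 1)/(l + 6)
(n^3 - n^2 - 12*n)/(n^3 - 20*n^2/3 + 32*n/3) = 3*(n + 3)/(3*n - 8)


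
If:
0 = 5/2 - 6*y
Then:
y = 5/12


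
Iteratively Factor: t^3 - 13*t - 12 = (t + 1)*(t^2 - t - 12) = (t + 1)*(t + 3)*(t - 4)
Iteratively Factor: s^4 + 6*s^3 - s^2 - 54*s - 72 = (s + 3)*(s^3 + 3*s^2 - 10*s - 24) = (s - 3)*(s + 3)*(s^2 + 6*s + 8) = (s - 3)*(s + 3)*(s + 4)*(s + 2)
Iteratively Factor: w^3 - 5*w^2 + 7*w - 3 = (w - 1)*(w^2 - 4*w + 3) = (w - 3)*(w - 1)*(w - 1)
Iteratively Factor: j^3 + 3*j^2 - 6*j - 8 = (j + 4)*(j^2 - j - 2) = (j + 1)*(j + 4)*(j - 2)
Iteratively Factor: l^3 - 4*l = (l - 2)*(l^2 + 2*l) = l*(l - 2)*(l + 2)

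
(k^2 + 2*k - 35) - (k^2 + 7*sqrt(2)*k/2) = -7*sqrt(2)*k/2 + 2*k - 35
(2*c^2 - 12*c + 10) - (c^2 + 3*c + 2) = c^2 - 15*c + 8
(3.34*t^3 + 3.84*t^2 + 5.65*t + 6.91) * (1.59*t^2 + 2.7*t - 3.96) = 5.3106*t^5 + 15.1236*t^4 + 6.1251*t^3 + 11.0355*t^2 - 3.717*t - 27.3636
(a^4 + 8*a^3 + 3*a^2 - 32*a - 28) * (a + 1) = a^5 + 9*a^4 + 11*a^3 - 29*a^2 - 60*a - 28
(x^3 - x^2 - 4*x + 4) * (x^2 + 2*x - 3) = x^5 + x^4 - 9*x^3 - x^2 + 20*x - 12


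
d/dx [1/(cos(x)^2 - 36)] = 2*sin(x)*cos(x)/(cos(x)^2 - 36)^2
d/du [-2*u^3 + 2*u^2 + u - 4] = -6*u^2 + 4*u + 1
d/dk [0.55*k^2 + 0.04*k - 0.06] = 1.1*k + 0.04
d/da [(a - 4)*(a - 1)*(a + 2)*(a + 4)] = 4*a^3 + 3*a^2 - 36*a - 16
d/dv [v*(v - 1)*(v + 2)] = 3*v^2 + 2*v - 2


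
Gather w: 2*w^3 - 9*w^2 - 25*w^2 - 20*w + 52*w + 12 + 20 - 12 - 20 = 2*w^3 - 34*w^2 + 32*w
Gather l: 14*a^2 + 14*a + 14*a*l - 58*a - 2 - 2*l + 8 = 14*a^2 - 44*a + l*(14*a - 2) + 6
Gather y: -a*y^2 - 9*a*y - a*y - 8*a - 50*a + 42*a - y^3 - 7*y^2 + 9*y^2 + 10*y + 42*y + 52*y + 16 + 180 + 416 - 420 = -16*a - y^3 + y^2*(2 - a) + y*(104 - 10*a) + 192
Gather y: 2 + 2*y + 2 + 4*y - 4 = 6*y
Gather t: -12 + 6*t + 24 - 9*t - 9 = 3 - 3*t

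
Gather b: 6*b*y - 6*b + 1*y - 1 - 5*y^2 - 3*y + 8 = b*(6*y - 6) - 5*y^2 - 2*y + 7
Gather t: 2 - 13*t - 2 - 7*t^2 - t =-7*t^2 - 14*t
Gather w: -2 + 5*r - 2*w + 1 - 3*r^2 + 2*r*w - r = -3*r^2 + 4*r + w*(2*r - 2) - 1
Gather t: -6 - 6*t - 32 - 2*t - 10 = -8*t - 48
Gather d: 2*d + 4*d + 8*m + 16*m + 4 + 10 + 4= 6*d + 24*m + 18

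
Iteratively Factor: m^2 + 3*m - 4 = (m - 1)*(m + 4)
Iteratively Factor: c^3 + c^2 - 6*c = (c)*(c^2 + c - 6) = c*(c - 2)*(c + 3)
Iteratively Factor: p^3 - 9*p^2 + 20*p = (p - 4)*(p^2 - 5*p) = (p - 5)*(p - 4)*(p)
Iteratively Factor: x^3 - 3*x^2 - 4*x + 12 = (x + 2)*(x^2 - 5*x + 6) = (x - 2)*(x + 2)*(x - 3)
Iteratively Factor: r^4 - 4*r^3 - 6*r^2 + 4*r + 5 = (r + 1)*(r^3 - 5*r^2 - r + 5) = (r - 1)*(r + 1)*(r^2 - 4*r - 5) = (r - 5)*(r - 1)*(r + 1)*(r + 1)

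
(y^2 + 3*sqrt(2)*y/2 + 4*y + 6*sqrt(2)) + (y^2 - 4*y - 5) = 2*y^2 + 3*sqrt(2)*y/2 - 5 + 6*sqrt(2)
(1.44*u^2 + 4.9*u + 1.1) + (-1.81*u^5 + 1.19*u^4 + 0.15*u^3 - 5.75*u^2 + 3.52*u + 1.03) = -1.81*u^5 + 1.19*u^4 + 0.15*u^3 - 4.31*u^2 + 8.42*u + 2.13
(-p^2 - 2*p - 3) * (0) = 0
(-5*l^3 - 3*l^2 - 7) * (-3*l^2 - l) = 15*l^5 + 14*l^4 + 3*l^3 + 21*l^2 + 7*l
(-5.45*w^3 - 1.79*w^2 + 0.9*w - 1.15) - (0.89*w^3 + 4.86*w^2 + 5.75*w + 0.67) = -6.34*w^3 - 6.65*w^2 - 4.85*w - 1.82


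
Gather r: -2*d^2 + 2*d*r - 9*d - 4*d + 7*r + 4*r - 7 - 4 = -2*d^2 - 13*d + r*(2*d + 11) - 11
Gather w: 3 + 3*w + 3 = 3*w + 6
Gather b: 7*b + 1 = 7*b + 1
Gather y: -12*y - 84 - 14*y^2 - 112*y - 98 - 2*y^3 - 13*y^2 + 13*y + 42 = -2*y^3 - 27*y^2 - 111*y - 140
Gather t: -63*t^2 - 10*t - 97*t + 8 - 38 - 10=-63*t^2 - 107*t - 40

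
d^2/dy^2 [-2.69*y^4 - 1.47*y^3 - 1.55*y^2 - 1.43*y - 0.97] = -32.28*y^2 - 8.82*y - 3.1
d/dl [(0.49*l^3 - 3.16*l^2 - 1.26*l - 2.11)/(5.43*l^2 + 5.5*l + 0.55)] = (2.6607*l^4 + 5.39*l^3 - 9.7297*l^2 + 19.4386*l + 10.912)/(29.4849*l^4 + 59.73*l^3 + 36.223*l^2 + 6.05*l + 0.3025)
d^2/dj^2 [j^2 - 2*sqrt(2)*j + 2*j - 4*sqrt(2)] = 2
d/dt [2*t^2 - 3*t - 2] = 4*t - 3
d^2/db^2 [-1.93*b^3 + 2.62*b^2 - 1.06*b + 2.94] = 5.24 - 11.58*b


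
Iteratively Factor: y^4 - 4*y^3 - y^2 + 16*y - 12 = (y - 2)*(y^3 - 2*y^2 - 5*y + 6) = (y - 2)*(y - 1)*(y^2 - y - 6) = (y - 2)*(y - 1)*(y + 2)*(y - 3)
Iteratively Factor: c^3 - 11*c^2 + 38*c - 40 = (c - 5)*(c^2 - 6*c + 8) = (c - 5)*(c - 2)*(c - 4)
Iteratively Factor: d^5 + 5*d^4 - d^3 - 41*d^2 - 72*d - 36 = (d + 2)*(d^4 + 3*d^3 - 7*d^2 - 27*d - 18) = (d + 1)*(d + 2)*(d^3 + 2*d^2 - 9*d - 18) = (d + 1)*(d + 2)^2*(d^2 - 9) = (d + 1)*(d + 2)^2*(d + 3)*(d - 3)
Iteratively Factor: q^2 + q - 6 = (q + 3)*(q - 2)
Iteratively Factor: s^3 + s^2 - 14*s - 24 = (s - 4)*(s^2 + 5*s + 6) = (s - 4)*(s + 2)*(s + 3)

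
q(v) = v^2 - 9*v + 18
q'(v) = 2*v - 9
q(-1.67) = 35.82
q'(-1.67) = -12.34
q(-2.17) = 42.24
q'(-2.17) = -13.34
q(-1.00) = 28.00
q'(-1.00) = -11.00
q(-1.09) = 29.00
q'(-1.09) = -11.18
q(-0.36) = 21.37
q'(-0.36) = -9.72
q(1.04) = 9.72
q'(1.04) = -6.92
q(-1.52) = 33.99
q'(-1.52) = -12.04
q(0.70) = 12.19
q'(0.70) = -7.60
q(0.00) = 18.00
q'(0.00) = -9.00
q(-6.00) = 108.00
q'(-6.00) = -21.00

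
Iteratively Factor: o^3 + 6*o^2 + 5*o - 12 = (o + 3)*(o^2 + 3*o - 4) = (o - 1)*(o + 3)*(o + 4)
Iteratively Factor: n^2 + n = (n + 1)*(n)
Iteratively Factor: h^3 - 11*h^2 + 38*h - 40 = (h - 5)*(h^2 - 6*h + 8) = (h - 5)*(h - 2)*(h - 4)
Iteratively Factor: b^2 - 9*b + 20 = (b - 4)*(b - 5)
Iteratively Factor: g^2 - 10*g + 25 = (g - 5)*(g - 5)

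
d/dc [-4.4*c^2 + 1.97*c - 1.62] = 1.97 - 8.8*c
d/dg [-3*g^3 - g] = -9*g^2 - 1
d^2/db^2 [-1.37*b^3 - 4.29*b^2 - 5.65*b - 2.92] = -8.22*b - 8.58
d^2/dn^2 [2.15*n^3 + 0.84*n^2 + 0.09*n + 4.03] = 12.9*n + 1.68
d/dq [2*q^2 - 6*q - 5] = 4*q - 6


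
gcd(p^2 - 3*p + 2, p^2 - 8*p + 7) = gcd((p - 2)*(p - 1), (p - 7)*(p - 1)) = p - 1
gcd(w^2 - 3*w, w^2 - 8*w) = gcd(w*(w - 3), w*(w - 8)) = w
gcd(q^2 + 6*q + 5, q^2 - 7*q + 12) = 1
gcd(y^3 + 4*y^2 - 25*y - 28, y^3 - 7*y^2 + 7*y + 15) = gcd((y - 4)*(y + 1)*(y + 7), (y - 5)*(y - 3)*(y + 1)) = y + 1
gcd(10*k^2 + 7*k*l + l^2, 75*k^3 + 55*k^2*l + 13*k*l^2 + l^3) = 5*k + l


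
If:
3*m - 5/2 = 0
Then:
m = 5/6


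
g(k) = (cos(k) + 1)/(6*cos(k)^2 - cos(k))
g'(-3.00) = 0.02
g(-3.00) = 0.00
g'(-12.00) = 0.61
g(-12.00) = 0.54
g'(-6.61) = -0.26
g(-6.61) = 0.44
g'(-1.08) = -7.12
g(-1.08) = 1.71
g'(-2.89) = 0.04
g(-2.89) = 0.00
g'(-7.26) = -3.61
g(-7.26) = 1.18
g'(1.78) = -14.54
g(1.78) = 1.70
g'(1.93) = -3.51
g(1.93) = 0.59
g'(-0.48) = -0.45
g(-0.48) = 0.49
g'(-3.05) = 0.01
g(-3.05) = 0.00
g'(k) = (12*sin(k)*cos(k) - sin(k))*(cos(k) + 1)/(6*cos(k)^2 - cos(k))^2 - sin(k)/(6*cos(k)^2 - cos(k)) = (6*sin(k) - sin(k)/cos(k)^2 + 12*tan(k))/(6*cos(k) - 1)^2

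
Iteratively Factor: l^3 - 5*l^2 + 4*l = (l - 4)*(l^2 - l) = l*(l - 4)*(l - 1)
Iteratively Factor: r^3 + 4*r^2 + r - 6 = (r - 1)*(r^2 + 5*r + 6) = (r - 1)*(r + 2)*(r + 3)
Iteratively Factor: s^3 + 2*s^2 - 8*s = (s + 4)*(s^2 - 2*s) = (s - 2)*(s + 4)*(s)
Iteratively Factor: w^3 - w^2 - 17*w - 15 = (w - 5)*(w^2 + 4*w + 3) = (w - 5)*(w + 1)*(w + 3)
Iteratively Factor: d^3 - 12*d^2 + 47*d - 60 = (d - 3)*(d^2 - 9*d + 20) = (d - 5)*(d - 3)*(d - 4)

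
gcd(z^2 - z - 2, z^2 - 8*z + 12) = z - 2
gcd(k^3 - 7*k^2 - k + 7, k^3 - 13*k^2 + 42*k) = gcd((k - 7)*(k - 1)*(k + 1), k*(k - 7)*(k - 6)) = k - 7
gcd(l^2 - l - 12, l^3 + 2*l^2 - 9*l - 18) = l + 3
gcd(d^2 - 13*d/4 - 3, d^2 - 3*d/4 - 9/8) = d + 3/4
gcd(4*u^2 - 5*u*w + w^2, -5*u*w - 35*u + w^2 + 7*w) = 1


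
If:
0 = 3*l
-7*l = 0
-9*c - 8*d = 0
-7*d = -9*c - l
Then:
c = 0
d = 0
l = 0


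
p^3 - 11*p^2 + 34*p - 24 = (p - 6)*(p - 4)*(p - 1)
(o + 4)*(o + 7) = o^2 + 11*o + 28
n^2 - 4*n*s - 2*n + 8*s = (n - 2)*(n - 4*s)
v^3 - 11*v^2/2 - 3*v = v*(v - 6)*(v + 1/2)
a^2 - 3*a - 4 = (a - 4)*(a + 1)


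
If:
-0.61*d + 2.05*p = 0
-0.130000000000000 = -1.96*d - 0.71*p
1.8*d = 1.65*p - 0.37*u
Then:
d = 0.06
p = 0.02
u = -0.21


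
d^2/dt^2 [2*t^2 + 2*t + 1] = 4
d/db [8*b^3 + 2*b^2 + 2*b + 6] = 24*b^2 + 4*b + 2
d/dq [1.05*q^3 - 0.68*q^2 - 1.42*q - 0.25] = 3.15*q^2 - 1.36*q - 1.42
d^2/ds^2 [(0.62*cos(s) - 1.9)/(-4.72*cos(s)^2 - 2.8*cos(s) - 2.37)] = (-0.498062141151754*(1 - cos(s)^2)^2 + 0.0387558245550546*cos(s)^5 - 0.405638293282421*cos(s)^3 - 0.0983146983645204*cos(s)^2 + 0.58464141787953*cos(s) + 0.48547047571542)/(0.665726375176305*cos(s)^2 + 0.394922425952045*cos(s) + 0.334273624823695)^3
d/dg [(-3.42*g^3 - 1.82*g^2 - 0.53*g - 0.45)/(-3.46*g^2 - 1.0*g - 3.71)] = (11.8332*g^4 + 6.84*g^3 + 38.0508*g^2 + 10.3904*g + 1.5163)/(11.9716*g^4 + 6.92*g^3 + 26.6732*g^2 + 7.42*g + 13.7641)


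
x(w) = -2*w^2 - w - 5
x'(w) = -4*w - 1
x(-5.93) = -69.40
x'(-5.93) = 22.72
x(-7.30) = -104.28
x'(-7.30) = 28.20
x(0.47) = -5.91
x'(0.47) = -2.88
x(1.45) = -10.66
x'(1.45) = -6.80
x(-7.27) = -103.44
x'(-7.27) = 28.08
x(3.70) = -36.08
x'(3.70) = -15.80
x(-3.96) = -32.40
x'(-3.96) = 14.84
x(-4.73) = -45.02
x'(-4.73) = 17.92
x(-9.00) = -158.00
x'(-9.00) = 35.00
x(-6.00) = -71.00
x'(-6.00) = 23.00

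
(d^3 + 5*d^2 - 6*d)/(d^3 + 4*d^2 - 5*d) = (d + 6)/(d + 5)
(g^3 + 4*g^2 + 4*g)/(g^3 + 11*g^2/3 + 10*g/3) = 3*(g + 2)/(3*g + 5)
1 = 1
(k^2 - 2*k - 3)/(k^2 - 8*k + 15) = (k + 1)/(k - 5)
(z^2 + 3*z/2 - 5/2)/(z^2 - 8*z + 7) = (z + 5/2)/(z - 7)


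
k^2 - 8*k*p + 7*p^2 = (k - 7*p)*(k - p)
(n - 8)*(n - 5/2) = n^2 - 21*n/2 + 20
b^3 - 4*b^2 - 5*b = b*(b - 5)*(b + 1)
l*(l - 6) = l^2 - 6*l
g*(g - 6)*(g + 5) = g^3 - g^2 - 30*g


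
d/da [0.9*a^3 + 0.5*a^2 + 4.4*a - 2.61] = 2.7*a^2 + 1.0*a + 4.4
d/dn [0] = 0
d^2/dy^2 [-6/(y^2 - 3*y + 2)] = 12*(y^2 - 3*y - (2*y - 3)^2 + 2)/(y^2 - 3*y + 2)^3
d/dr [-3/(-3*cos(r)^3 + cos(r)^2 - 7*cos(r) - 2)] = 3*(9*cos(r)^2 - 2*cos(r) + 7)*sin(r)/(3*cos(r)^3 - cos(r)^2 + 7*cos(r) + 2)^2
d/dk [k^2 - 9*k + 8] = 2*k - 9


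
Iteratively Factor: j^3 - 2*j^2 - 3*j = (j + 1)*(j^2 - 3*j) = (j - 3)*(j + 1)*(j)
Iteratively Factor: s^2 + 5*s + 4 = (s + 1)*(s + 4)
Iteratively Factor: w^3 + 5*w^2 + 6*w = (w)*(w^2 + 5*w + 6) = w*(w + 3)*(w + 2)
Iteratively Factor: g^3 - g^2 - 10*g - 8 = (g + 2)*(g^2 - 3*g - 4) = (g + 1)*(g + 2)*(g - 4)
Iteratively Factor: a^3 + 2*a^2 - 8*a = (a + 4)*(a^2 - 2*a) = a*(a + 4)*(a - 2)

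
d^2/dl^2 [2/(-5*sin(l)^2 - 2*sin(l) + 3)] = 4*(50*sin(l)^3 - 35*sin(l)^2 - 8*sin(l) - 19)/((sin(l) + 1)^2*(5*sin(l) - 3)^3)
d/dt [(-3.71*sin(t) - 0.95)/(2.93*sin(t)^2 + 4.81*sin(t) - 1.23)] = (10.8703*sin(t)^2 + 5.567*sin(t) + 9.1328)*cos(t)/(8.5849*sin(t)^4 + 28.1866*sin(t)^3 + 15.9283*sin(t)^2 - 11.8326*sin(t) + 1.5129)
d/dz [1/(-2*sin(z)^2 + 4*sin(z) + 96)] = (sin(z) - 1)*cos(z)/((sin(z) - 8)^2*(sin(z) + 6)^2)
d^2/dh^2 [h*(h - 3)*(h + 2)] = 6*h - 2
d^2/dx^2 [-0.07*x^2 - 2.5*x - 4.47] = -0.140000000000000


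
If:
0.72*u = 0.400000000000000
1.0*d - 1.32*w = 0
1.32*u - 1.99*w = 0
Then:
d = 0.49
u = 0.56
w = 0.37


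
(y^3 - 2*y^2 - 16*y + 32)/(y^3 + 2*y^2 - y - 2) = (y^3 - 2*y^2 - 16*y + 32)/(y^3 + 2*y^2 - y - 2)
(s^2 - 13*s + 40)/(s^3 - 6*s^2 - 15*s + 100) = (s - 8)/(s^2 - s - 20)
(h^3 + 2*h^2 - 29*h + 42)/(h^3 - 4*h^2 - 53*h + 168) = (h - 2)/(h - 8)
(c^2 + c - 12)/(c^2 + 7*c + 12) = (c - 3)/(c + 3)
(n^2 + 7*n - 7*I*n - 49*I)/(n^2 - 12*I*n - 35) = (n + 7)/(n - 5*I)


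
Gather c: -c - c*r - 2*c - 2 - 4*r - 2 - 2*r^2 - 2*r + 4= c*(-r - 3) - 2*r^2 - 6*r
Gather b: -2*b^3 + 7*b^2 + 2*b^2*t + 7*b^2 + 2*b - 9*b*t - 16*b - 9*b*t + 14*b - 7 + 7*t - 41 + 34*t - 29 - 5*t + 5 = -2*b^3 + b^2*(2*t + 14) - 18*b*t + 36*t - 72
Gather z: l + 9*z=l + 9*z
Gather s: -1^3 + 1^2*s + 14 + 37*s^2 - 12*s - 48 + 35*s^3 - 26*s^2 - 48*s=35*s^3 + 11*s^2 - 59*s - 35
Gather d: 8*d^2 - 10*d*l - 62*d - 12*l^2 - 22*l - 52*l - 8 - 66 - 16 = 8*d^2 + d*(-10*l - 62) - 12*l^2 - 74*l - 90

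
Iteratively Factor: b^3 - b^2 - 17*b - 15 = (b - 5)*(b^2 + 4*b + 3) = (b - 5)*(b + 1)*(b + 3)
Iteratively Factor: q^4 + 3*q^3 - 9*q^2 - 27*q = (q + 3)*(q^3 - 9*q) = q*(q + 3)*(q^2 - 9) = q*(q + 3)^2*(q - 3)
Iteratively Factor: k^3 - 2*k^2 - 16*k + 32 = (k - 4)*(k^2 + 2*k - 8) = (k - 4)*(k + 4)*(k - 2)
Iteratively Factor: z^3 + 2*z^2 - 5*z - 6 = (z + 1)*(z^2 + z - 6) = (z + 1)*(z + 3)*(z - 2)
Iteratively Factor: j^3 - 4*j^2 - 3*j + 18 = (j - 3)*(j^2 - j - 6) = (j - 3)*(j + 2)*(j - 3)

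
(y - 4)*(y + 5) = y^2 + y - 20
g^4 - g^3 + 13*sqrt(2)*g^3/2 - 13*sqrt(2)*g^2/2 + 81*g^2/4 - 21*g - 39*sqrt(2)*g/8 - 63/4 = (g - 3/2)*(g + 1/2)*(g + 3*sqrt(2))*(g + 7*sqrt(2)/2)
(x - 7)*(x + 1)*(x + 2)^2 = x^4 - 2*x^3 - 27*x^2 - 52*x - 28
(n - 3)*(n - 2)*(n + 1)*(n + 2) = n^4 - 2*n^3 - 7*n^2 + 8*n + 12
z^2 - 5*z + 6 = (z - 3)*(z - 2)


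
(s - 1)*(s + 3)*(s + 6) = s^3 + 8*s^2 + 9*s - 18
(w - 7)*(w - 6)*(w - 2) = w^3 - 15*w^2 + 68*w - 84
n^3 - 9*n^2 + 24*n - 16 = (n - 4)^2*(n - 1)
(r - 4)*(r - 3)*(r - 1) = r^3 - 8*r^2 + 19*r - 12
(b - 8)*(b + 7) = b^2 - b - 56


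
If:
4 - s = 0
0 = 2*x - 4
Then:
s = 4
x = 2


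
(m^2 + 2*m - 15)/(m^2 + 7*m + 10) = (m - 3)/(m + 2)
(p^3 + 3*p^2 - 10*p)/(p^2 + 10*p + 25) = p*(p - 2)/(p + 5)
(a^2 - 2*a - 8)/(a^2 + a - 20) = (a + 2)/(a + 5)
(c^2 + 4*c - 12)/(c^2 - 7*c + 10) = (c + 6)/(c - 5)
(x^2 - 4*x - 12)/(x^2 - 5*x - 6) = (x + 2)/(x + 1)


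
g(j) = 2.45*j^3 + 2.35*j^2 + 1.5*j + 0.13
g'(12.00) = 1116.30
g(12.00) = 4590.13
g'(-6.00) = 237.90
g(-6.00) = -453.47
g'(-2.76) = 44.52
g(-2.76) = -37.62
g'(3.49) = 107.43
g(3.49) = 138.13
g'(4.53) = 173.62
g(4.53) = 282.90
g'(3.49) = 107.43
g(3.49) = 138.13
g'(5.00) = 208.75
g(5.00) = 372.63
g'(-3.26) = 64.29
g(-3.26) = -64.67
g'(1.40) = 22.49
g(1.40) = 13.56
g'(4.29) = 156.93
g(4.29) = 243.25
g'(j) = 7.35*j^2 + 4.7*j + 1.5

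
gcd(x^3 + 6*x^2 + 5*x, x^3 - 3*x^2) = x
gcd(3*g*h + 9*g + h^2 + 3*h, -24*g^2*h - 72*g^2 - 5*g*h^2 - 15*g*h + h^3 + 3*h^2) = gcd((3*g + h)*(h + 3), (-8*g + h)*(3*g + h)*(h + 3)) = 3*g*h + 9*g + h^2 + 3*h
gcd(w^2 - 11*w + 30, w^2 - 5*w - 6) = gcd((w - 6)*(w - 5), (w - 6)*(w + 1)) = w - 6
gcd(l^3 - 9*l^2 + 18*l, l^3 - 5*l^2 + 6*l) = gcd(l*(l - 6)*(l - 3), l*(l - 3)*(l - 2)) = l^2 - 3*l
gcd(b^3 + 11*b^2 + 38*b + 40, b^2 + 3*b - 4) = b + 4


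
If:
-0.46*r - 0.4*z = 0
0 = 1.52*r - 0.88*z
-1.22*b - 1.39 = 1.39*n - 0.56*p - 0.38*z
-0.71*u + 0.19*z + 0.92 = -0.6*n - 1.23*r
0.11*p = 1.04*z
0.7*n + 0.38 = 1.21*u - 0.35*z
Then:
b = 3.06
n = -3.68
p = 0.00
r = 0.00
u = -1.82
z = 0.00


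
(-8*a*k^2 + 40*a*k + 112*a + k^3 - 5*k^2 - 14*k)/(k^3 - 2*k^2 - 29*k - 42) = (-8*a + k)/(k + 3)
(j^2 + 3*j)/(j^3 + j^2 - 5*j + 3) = j/(j^2 - 2*j + 1)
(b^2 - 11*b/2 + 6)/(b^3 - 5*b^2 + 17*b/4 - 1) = 2*(2*b - 3)/(4*b^2 - 4*b + 1)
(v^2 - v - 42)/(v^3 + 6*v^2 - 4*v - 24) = (v - 7)/(v^2 - 4)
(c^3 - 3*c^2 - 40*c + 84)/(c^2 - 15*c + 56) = (c^2 + 4*c - 12)/(c - 8)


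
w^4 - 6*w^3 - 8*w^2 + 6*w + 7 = (w - 7)*(w - 1)*(w + 1)^2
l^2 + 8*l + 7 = (l + 1)*(l + 7)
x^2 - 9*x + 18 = (x - 6)*(x - 3)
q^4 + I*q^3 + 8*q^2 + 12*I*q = q*(q - 3*I)*(q + 2*I)^2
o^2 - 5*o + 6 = (o - 3)*(o - 2)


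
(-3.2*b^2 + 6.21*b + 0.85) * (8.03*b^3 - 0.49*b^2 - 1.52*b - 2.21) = -25.696*b^5 + 51.4343*b^4 + 8.6466*b^3 - 2.7837*b^2 - 15.0161*b - 1.8785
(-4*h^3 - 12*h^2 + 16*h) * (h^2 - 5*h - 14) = -4*h^5 + 8*h^4 + 132*h^3 + 88*h^2 - 224*h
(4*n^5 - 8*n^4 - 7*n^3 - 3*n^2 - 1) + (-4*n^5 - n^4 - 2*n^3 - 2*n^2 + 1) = -9*n^4 - 9*n^3 - 5*n^2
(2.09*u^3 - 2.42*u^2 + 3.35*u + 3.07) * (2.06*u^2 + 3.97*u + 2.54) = 4.3054*u^5 + 3.3121*u^4 + 2.6022*u^3 + 13.4769*u^2 + 20.6969*u + 7.7978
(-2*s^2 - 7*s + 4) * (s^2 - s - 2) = -2*s^4 - 5*s^3 + 15*s^2 + 10*s - 8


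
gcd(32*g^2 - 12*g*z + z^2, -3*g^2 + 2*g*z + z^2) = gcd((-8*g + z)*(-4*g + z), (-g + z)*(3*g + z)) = 1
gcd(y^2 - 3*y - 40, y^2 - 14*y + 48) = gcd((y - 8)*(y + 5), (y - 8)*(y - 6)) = y - 8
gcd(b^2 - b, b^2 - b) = b^2 - b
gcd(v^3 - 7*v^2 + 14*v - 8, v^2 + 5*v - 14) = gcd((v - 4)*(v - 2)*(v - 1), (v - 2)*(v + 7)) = v - 2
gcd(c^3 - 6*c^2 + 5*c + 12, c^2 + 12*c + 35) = 1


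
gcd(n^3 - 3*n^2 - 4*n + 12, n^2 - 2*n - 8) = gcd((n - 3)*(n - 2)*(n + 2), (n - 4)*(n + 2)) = n + 2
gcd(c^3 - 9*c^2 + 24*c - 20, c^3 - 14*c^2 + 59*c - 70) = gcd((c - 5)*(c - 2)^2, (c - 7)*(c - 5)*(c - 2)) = c^2 - 7*c + 10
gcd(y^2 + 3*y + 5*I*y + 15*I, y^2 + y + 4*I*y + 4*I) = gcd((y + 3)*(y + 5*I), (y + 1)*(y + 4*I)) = 1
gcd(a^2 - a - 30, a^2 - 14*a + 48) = a - 6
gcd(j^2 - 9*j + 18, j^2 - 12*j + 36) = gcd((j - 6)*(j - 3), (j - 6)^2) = j - 6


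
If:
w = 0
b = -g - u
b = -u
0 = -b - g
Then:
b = 0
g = 0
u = 0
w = 0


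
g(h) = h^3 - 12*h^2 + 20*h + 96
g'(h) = 3*h^2 - 24*h + 20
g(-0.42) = 85.41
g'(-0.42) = 30.61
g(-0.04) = 95.18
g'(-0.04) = 20.96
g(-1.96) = 3.17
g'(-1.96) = 78.56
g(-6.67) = -868.01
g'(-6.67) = 313.55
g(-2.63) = -57.79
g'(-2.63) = 103.87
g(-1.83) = 13.08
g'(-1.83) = 73.97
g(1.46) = 102.73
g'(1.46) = -8.65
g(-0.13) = 93.20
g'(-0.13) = 23.17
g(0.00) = 96.00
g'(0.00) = 20.00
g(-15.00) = -6279.00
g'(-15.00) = 1055.00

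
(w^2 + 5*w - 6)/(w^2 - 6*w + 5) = (w + 6)/(w - 5)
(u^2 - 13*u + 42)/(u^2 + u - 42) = (u - 7)/(u + 7)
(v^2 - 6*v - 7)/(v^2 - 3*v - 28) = (v + 1)/(v + 4)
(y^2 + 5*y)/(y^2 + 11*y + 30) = y/(y + 6)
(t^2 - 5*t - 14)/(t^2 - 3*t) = (t^2 - 5*t - 14)/(t*(t - 3))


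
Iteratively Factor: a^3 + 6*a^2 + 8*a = (a)*(a^2 + 6*a + 8) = a*(a + 2)*(a + 4)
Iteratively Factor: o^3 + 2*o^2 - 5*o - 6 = (o - 2)*(o^2 + 4*o + 3) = (o - 2)*(o + 1)*(o + 3)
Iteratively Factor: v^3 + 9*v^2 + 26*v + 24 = (v + 3)*(v^2 + 6*v + 8) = (v + 3)*(v + 4)*(v + 2)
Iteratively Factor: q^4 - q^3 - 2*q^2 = (q)*(q^3 - q^2 - 2*q) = q*(q - 2)*(q^2 + q) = q^2*(q - 2)*(q + 1)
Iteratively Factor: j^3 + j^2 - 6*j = (j - 2)*(j^2 + 3*j) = j*(j - 2)*(j + 3)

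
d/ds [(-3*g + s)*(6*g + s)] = 3*g + 2*s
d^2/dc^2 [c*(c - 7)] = 2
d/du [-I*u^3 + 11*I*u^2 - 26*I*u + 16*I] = I*(-3*u^2 + 22*u - 26)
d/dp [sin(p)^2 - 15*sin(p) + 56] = (2*sin(p) - 15)*cos(p)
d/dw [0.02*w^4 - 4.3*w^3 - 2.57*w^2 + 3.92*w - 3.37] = 0.08*w^3 - 12.9*w^2 - 5.14*w + 3.92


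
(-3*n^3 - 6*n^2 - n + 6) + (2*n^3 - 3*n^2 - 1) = -n^3 - 9*n^2 - n + 5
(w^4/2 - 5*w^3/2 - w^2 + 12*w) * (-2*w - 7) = -w^5 + 3*w^4/2 + 39*w^3/2 - 17*w^2 - 84*w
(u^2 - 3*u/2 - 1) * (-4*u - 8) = -4*u^3 - 2*u^2 + 16*u + 8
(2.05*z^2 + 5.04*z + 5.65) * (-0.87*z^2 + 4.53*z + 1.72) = -1.7835*z^4 + 4.9017*z^3 + 21.4417*z^2 + 34.2633*z + 9.718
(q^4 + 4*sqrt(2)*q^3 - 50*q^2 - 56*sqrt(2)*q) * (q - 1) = q^5 - q^4 + 4*sqrt(2)*q^4 - 50*q^3 - 4*sqrt(2)*q^3 - 56*sqrt(2)*q^2 + 50*q^2 + 56*sqrt(2)*q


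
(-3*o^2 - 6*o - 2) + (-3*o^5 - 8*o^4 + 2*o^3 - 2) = -3*o^5 - 8*o^4 + 2*o^3 - 3*o^2 - 6*o - 4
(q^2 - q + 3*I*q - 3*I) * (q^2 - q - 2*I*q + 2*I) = q^4 - 2*q^3 + I*q^3 + 7*q^2 - 2*I*q^2 - 12*q + I*q + 6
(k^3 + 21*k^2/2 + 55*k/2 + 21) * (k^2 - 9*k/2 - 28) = k^5 + 6*k^4 - 191*k^3/4 - 1587*k^2/4 - 1729*k/2 - 588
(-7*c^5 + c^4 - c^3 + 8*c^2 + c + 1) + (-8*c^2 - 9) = -7*c^5 + c^4 - c^3 + c - 8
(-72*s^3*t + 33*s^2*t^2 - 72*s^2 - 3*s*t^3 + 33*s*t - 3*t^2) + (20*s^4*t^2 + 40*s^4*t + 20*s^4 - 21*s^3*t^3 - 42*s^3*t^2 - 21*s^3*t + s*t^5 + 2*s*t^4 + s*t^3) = 20*s^4*t^2 + 40*s^4*t + 20*s^4 - 21*s^3*t^3 - 42*s^3*t^2 - 93*s^3*t + 33*s^2*t^2 - 72*s^2 + s*t^5 + 2*s*t^4 - 2*s*t^3 + 33*s*t - 3*t^2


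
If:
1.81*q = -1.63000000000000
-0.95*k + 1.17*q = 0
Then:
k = -1.11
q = -0.90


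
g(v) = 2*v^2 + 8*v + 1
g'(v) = 4*v + 8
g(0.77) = 8.35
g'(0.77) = 11.08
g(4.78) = 84.94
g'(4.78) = 27.12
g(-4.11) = 1.90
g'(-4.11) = -8.44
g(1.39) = 15.98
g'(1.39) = 13.56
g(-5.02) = 11.24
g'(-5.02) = -12.08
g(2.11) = 26.78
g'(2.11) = 16.44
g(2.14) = 27.28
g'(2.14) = 16.56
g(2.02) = 25.32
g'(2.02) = 16.08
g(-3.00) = -5.00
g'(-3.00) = -4.00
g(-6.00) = 25.00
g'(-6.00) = -16.00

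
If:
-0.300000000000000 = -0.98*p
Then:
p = 0.31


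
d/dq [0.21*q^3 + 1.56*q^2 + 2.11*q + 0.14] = 0.63*q^2 + 3.12*q + 2.11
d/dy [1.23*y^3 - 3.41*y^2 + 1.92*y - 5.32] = 3.69*y^2 - 6.82*y + 1.92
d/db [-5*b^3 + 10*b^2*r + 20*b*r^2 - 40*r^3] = -15*b^2 + 20*b*r + 20*r^2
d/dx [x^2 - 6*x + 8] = 2*x - 6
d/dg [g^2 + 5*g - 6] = 2*g + 5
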